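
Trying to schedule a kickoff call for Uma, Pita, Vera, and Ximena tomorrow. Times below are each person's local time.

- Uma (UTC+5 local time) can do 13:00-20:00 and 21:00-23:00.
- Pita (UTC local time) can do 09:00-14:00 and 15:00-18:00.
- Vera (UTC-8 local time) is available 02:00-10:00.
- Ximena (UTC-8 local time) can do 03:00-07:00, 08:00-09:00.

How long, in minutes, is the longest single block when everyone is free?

180

Uma in UTC: 08:00-15:00, 16:00-18:00 (subtract 5h to convert from UTC+5).
Pita in UTC: 09:00-14:00, 15:00-18:00.
Vera in UTC: 10:00-18:00 (add 8h to convert from UTC-8).
Ximena in UTC: 11:00-15:00, 16:00-17:00 (add 8h to convert from UTC-8).
Uma ∩ Pita: 09:00-14:00, 16:00-18:00.
Uma ∩ Pita ∩ Vera: 10:00-14:00, 16:00-18:00.
Uma ∩ Pita ∩ Vera ∩ Ximena: 11:00-14:00, 16:00-17:00.
Those are the intersection windows.
The longest is 11:00-14:00 at 180 minutes.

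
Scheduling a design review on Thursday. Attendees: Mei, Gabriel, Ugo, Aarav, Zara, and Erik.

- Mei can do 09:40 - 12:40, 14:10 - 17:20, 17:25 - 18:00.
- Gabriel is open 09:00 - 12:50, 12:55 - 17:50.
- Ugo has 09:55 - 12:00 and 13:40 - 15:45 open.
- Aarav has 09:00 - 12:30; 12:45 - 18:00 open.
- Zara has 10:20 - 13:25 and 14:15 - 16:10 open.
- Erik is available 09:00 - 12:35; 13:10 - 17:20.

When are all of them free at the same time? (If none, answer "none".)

10:20-12:00, 14:15-15:45

Mei ∩ Gabriel: 09:40-12:40, 14:10-17:20, 17:25-17:50.
Mei ∩ Gabriel ∩ Ugo: 09:55-12:00, 14:10-15:45.
Mei ∩ Gabriel ∩ Ugo ∩ Aarav: 09:55-12:00, 14:10-15:45.
Mei ∩ Gabriel ∩ Ugo ∩ Aarav ∩ Zara: 10:20-12:00, 14:15-15:45.
Mei ∩ Gabriel ∩ Ugo ∩ Aarav ∩ Zara ∩ Erik: 10:20-12:00, 14:15-15:45.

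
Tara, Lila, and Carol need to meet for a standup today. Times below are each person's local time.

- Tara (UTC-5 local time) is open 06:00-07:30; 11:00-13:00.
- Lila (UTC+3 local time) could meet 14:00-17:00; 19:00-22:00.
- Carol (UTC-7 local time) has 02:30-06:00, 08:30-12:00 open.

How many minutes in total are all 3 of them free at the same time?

Tara in UTC: 11:00-12:30, 16:00-18:00 (add 5h to convert from UTC-5).
Lila in UTC: 11:00-14:00, 16:00-19:00 (subtract 3h to convert from UTC+3).
Carol in UTC: 09:30-13:00, 15:30-19:00 (add 7h to convert from UTC-7).
Tara ∩ Lila: 11:00-12:30, 16:00-18:00.
Tara ∩ Lila ∩ Carol: 11:00-12:30, 16:00-18:00.
Summing the common windows: 90 + 120 = 210 minutes.

210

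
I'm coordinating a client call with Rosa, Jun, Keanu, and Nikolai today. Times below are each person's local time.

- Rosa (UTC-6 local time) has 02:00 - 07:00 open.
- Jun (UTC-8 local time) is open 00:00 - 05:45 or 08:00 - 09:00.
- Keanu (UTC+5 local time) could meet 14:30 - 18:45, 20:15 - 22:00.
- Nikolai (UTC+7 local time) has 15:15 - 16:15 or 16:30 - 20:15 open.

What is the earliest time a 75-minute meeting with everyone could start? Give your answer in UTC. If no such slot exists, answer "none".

Rosa in UTC: 08:00-13:00 (add 6h to convert from UTC-6).
Jun in UTC: 08:00-13:45, 16:00-17:00 (add 8h to convert from UTC-8).
Keanu in UTC: 09:30-13:45, 15:15-17:00 (subtract 5h to convert from UTC+5).
Nikolai in UTC: 08:15-09:15, 09:30-13:15 (subtract 7h to convert from UTC+7).
Rosa ∩ Jun: 08:00-13:00.
Rosa ∩ Jun ∩ Keanu: 09:30-13:00.
Rosa ∩ Jun ∩ Keanu ∩ Nikolai: 09:30-13:00.
Those are the intersection windows.
The first common window of at least 75 minutes is 09:30-13:00, so the earliest start is 09:30.

09:30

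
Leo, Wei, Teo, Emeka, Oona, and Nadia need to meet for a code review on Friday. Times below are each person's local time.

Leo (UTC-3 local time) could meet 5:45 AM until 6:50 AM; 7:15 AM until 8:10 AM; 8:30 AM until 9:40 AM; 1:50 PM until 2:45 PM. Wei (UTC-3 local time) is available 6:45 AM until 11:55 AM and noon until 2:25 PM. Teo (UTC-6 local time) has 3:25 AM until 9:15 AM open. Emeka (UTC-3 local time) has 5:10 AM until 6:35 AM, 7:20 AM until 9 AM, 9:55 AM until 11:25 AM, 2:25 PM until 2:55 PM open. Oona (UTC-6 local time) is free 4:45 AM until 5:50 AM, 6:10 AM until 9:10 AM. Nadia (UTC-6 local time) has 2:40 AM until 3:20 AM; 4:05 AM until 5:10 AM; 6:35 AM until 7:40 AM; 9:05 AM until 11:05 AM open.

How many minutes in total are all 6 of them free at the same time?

25

Leo in UTC: 08:45-09:50, 10:15-11:10, 11:30-12:40, 16:50-17:45 (add 3h to convert from UTC-3).
Wei in UTC: 09:45-14:55, 15:00-17:25 (add 3h to convert from UTC-3).
Teo in UTC: 09:25-15:15 (add 6h to convert from UTC-6).
Emeka in UTC: 08:10-09:35, 10:20-12:00, 12:55-14:25, 17:25-17:55 (add 3h to convert from UTC-3).
Oona in UTC: 10:45-11:50, 12:10-15:10 (add 6h to convert from UTC-6).
Nadia in UTC: 08:40-09:20, 10:05-11:10, 12:35-13:40, 15:05-17:05 (add 6h to convert from UTC-6).
Leo ∩ Wei: 09:45-09:50, 10:15-11:10, 11:30-12:40, 16:50-17:25.
Leo ∩ Wei ∩ Teo: 09:45-09:50, 10:15-11:10, 11:30-12:40.
Leo ∩ Wei ∩ Teo ∩ Emeka: 10:20-11:10, 11:30-12:00.
Leo ∩ Wei ∩ Teo ∩ Emeka ∩ Oona: 10:45-11:10, 11:30-11:50.
Leo ∩ Wei ∩ Teo ∩ Emeka ∩ Oona ∩ Nadia: 10:45-11:10.
So the common availability across everyone is 10:45-11:10.
That's a single block of 25 minutes.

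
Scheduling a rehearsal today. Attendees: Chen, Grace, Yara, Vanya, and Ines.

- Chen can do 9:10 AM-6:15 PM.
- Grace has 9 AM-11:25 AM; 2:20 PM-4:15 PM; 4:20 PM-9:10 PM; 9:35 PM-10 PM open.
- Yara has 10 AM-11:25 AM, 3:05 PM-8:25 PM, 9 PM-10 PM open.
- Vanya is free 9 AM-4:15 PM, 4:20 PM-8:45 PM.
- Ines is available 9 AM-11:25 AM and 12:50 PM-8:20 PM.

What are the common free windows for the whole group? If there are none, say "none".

10:00-11:25, 15:05-16:15, 16:20-18:15

Chen ∩ Grace: 09:10-11:25, 14:20-16:15, 16:20-18:15.
Chen ∩ Grace ∩ Yara: 10:00-11:25, 15:05-16:15, 16:20-18:15.
Chen ∩ Grace ∩ Yara ∩ Vanya: 10:00-11:25, 15:05-16:15, 16:20-18:15.
Chen ∩ Grace ∩ Yara ∩ Vanya ∩ Ines: 10:00-11:25, 15:05-16:15, 16:20-18:15.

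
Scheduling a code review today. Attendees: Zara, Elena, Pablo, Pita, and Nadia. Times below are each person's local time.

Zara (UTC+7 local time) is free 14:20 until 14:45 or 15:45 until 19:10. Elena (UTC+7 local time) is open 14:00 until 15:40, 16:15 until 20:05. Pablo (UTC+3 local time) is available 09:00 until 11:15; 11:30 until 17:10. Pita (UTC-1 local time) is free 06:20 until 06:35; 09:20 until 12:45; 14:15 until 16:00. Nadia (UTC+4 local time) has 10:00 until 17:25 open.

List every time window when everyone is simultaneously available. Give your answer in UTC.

Zara in UTC: 07:20-07:45, 08:45-12:10 (subtract 7h to convert from UTC+7).
Elena in UTC: 07:00-08:40, 09:15-13:05 (subtract 7h to convert from UTC+7).
Pablo in UTC: 06:00-08:15, 08:30-14:10 (subtract 3h to convert from UTC+3).
Pita in UTC: 07:20-07:35, 10:20-13:45, 15:15-17:00 (add 1h to convert from UTC-1).
Nadia in UTC: 06:00-13:25 (subtract 4h to convert from UTC+4).
Zara ∩ Elena: 07:20-07:45, 09:15-12:10.
Zara ∩ Elena ∩ Pablo: 07:20-07:45, 09:15-12:10.
Zara ∩ Elena ∩ Pablo ∩ Pita: 07:20-07:35, 10:20-12:10.
Zara ∩ Elena ∩ Pablo ∩ Pita ∩ Nadia: 07:20-07:35, 10:20-12:10.

07:20-07:35, 10:20-12:10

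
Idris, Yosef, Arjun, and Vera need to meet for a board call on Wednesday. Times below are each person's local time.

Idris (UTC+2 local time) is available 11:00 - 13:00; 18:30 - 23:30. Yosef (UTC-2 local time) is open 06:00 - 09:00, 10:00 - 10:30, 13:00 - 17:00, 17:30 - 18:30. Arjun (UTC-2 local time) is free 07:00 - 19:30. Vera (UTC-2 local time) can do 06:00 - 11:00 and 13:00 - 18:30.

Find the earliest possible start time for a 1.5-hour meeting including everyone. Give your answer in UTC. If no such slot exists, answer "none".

Idris in UTC: 09:00-11:00, 16:30-21:30 (subtract 2h to convert from UTC+2).
Yosef in UTC: 08:00-11:00, 12:00-12:30, 15:00-19:00, 19:30-20:30 (add 2h to convert from UTC-2).
Arjun in UTC: 09:00-21:30 (add 2h to convert from UTC-2).
Vera in UTC: 08:00-13:00, 15:00-20:30 (add 2h to convert from UTC-2).
Idris ∩ Yosef: 09:00-11:00, 16:30-19:00, 19:30-20:30.
Idris ∩ Yosef ∩ Arjun: 09:00-11:00, 16:30-19:00, 19:30-20:30.
Idris ∩ Yosef ∩ Arjun ∩ Vera: 09:00-11:00, 16:30-19:00, 19:30-20:30.
The first common window of at least 90 minutes is 09:00-11:00, so the earliest start is 09:00.

09:00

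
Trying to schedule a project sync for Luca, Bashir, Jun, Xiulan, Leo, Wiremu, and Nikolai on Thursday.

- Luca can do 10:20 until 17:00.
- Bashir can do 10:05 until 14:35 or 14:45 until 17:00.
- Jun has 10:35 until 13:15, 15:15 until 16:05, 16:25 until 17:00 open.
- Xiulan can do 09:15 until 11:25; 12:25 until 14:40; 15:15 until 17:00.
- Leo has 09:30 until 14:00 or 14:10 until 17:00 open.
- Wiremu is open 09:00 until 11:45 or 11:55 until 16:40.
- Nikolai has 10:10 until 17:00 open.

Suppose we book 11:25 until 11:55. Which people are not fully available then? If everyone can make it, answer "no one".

Wiremu, Xiulan

Luca: free for 11:25-11:55. Bashir: free for 11:25-11:55. Jun: free for 11:25-11:55. Xiulan: not fully free for 11:25-11:55. Leo: free for 11:25-11:55. Wiremu: not fully free for 11:25-11:55. Nikolai: free for 11:25-11:55.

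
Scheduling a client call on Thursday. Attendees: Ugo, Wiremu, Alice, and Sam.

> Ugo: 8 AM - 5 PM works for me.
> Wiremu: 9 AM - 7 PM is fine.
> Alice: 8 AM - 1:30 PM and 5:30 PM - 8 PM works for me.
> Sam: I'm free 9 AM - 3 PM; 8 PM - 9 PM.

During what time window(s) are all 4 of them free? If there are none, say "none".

Ugo ∩ Wiremu: 09:00-17:00.
Ugo ∩ Wiremu ∩ Alice: 09:00-13:30.
Ugo ∩ Wiremu ∩ Alice ∩ Sam: 09:00-13:30.

09:00-13:30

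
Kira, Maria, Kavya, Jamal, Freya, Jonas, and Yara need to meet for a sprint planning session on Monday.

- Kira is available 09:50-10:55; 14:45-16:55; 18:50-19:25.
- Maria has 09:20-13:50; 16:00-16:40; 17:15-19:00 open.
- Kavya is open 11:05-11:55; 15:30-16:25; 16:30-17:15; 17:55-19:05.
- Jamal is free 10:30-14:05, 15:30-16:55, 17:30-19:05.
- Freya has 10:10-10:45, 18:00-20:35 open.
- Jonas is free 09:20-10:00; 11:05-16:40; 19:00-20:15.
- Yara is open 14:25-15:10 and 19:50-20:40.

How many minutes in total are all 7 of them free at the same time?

0

Kira ∩ Maria: 09:50-10:55, 16:00-16:40, 18:50-19:00.
Kira ∩ Maria ∩ Kavya: 16:00-16:25, 16:30-16:40, 18:50-19:00.
Kira ∩ Maria ∩ Kavya ∩ Jamal: 16:00-16:25, 16:30-16:40, 18:50-19:00.
Kira ∩ Maria ∩ Kavya ∩ Jamal ∩ Freya: 18:50-19:00.
Kira ∩ Maria ∩ Kavya ∩ Jamal ∩ Freya ∩ Jonas: ∅.
Kira ∩ Maria ∩ Kavya ∩ Jamal ∩ Freya ∩ Jonas ∩ Yara: ∅.
There is no time when everyone is free.
There is no common window, so the total is 0 minutes.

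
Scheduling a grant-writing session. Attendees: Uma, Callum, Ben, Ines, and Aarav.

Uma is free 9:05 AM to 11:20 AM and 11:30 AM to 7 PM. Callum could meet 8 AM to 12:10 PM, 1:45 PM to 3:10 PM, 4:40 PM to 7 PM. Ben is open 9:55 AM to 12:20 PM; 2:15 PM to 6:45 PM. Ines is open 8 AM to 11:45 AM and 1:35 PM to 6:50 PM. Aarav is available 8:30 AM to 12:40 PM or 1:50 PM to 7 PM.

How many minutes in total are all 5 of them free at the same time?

Uma ∩ Callum: 09:05-11:20, 11:30-12:10, 13:45-15:10, 16:40-19:00.
Uma ∩ Callum ∩ Ben: 09:55-11:20, 11:30-12:10, 14:15-15:10, 16:40-18:45.
Uma ∩ Callum ∩ Ben ∩ Ines: 09:55-11:20, 11:30-11:45, 14:15-15:10, 16:40-18:45.
Uma ∩ Callum ∩ Ben ∩ Ines ∩ Aarav: 09:55-11:20, 11:30-11:45, 14:15-15:10, 16:40-18:45.
Those are the intersection windows.
Summing the common windows: 85 + 15 + 55 + 125 = 280 minutes.

280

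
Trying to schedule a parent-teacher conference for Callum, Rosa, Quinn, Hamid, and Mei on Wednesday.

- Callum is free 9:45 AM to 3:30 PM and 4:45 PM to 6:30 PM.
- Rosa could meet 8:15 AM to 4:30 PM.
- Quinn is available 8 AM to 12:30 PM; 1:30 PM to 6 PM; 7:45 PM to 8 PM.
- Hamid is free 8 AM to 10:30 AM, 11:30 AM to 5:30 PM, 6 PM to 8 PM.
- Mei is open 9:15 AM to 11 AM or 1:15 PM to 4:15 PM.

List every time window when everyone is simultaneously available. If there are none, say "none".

09:45-10:30, 13:30-15:30

Callum ∩ Rosa: 09:45-15:30.
Callum ∩ Rosa ∩ Quinn: 09:45-12:30, 13:30-15:30.
Callum ∩ Rosa ∩ Quinn ∩ Hamid: 09:45-10:30, 11:30-12:30, 13:30-15:30.
Callum ∩ Rosa ∩ Quinn ∩ Hamid ∩ Mei: 09:45-10:30, 13:30-15:30.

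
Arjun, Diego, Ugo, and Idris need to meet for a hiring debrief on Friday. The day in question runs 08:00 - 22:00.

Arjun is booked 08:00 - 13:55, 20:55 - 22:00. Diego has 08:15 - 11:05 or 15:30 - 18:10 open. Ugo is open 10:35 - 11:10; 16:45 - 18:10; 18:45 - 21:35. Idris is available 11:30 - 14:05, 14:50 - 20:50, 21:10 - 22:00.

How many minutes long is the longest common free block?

85

Arjun free: 13:55-20:55 (invert busy blocks within the working day).
Diego free: 08:15-11:05, 15:30-18:10.
Ugo free: 10:35-11:10, 16:45-18:10, 18:45-21:35.
Idris free: 11:30-14:05, 14:50-20:50, 21:10-22:00.
Arjun ∩ Diego: 15:30-18:10.
Arjun ∩ Diego ∩ Ugo: 16:45-18:10.
Arjun ∩ Diego ∩ Ugo ∩ Idris: 16:45-18:10.
Those are the intersection windows.
The longest is 16:45-18:10 at 85 minutes.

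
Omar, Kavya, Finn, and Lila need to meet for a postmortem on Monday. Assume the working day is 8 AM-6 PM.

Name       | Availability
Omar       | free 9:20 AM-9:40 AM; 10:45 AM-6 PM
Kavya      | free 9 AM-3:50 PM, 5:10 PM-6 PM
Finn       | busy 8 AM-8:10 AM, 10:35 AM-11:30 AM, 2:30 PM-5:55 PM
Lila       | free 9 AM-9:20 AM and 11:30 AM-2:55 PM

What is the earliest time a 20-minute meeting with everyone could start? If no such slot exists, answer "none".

Omar free: 09:20-09:40, 10:45-18:00.
Kavya free: 09:00-15:50, 17:10-18:00.
Finn free: 08:10-10:35, 11:30-14:30, 17:55-18:00 (invert busy blocks within the working day).
Lila free: 09:00-09:20, 11:30-14:55.
Omar ∩ Kavya: 09:20-09:40, 10:45-15:50, 17:10-18:00.
Omar ∩ Kavya ∩ Finn: 09:20-09:40, 11:30-14:30, 17:55-18:00.
Omar ∩ Kavya ∩ Finn ∩ Lila: 11:30-14:30.
The first common window of at least 20 minutes is 11:30-14:30, so the earliest start is 11:30.

11:30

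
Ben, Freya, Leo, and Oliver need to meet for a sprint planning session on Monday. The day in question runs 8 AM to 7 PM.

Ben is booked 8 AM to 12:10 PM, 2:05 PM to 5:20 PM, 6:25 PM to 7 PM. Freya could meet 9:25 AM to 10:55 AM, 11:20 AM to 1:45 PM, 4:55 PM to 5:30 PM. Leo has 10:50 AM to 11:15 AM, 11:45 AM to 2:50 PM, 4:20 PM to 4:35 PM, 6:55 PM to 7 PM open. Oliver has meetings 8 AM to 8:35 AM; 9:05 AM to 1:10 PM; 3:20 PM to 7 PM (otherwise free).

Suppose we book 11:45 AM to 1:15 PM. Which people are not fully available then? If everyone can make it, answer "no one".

Ben, Oliver

Ben free: 12:10-14:05, 17:20-18:25 (invert busy blocks within the working day).
Freya free: 09:25-10:55, 11:20-13:45, 16:55-17:30.
Leo free: 10:50-11:15, 11:45-14:50, 16:20-16:35, 18:55-19:00.
Oliver free: 08:35-09:05, 13:10-15:20 (invert busy blocks within the working day).
Ben: not fully free for 11:45-13:15. Freya: free for 11:45-13:15. Leo: free for 11:45-13:15. Oliver: not fully free for 11:45-13:15.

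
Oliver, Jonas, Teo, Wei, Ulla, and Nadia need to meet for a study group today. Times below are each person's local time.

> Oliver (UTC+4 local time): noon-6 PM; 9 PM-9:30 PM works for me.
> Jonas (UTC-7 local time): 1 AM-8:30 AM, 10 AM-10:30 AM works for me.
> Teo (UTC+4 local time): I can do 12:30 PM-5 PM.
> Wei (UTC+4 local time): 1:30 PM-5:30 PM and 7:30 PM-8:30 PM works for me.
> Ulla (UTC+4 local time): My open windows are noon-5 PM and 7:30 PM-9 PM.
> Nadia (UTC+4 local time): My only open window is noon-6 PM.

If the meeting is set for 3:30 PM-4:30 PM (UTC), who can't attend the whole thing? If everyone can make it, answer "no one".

Jonas, Nadia, Oliver, Teo

Oliver in UTC: 08:00-14:00, 17:00-17:30 (subtract 4h to convert from UTC+4).
Jonas in UTC: 08:00-15:30, 17:00-17:30 (add 7h to convert from UTC-7).
Teo in UTC: 08:30-13:00 (subtract 4h to convert from UTC+4).
Wei in UTC: 09:30-13:30, 15:30-16:30 (subtract 4h to convert from UTC+4).
Ulla in UTC: 08:00-13:00, 15:30-17:00 (subtract 4h to convert from UTC+4).
Nadia in UTC: 08:00-14:00 (subtract 4h to convert from UTC+4).
Oliver: not fully free for 15:30-16:30. Jonas: not fully free for 15:30-16:30. Teo: not fully free for 15:30-16:30. Wei: free for 15:30-16:30. Ulla: free for 15:30-16:30. Nadia: not fully free for 15:30-16:30.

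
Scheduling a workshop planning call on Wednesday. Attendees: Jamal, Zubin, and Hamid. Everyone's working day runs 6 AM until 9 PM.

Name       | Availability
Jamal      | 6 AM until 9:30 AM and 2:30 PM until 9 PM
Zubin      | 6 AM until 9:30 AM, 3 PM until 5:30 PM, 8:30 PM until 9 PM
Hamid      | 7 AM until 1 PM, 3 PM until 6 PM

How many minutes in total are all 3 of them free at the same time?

Jamal ∩ Zubin: 06:00-09:30, 15:00-17:30, 20:30-21:00.
Jamal ∩ Zubin ∩ Hamid: 07:00-09:30, 15:00-17:30.
Those are the intersection windows.
Summing the common windows: 150 + 150 = 300 minutes.

300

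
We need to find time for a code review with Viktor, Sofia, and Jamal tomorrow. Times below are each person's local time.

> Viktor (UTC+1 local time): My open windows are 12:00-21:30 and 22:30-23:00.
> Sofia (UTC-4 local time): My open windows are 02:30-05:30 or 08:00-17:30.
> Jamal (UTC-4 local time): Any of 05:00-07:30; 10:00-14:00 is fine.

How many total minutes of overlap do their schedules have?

240

Viktor in UTC: 11:00-20:30, 21:30-22:00 (subtract 1h to convert from UTC+1).
Sofia in UTC: 06:30-09:30, 12:00-21:30 (add 4h to convert from UTC-4).
Jamal in UTC: 09:00-11:30, 14:00-18:00 (add 4h to convert from UTC-4).
Viktor ∩ Sofia: 12:00-20:30.
Viktor ∩ Sofia ∩ Jamal: 14:00-18:00.
That's a single block of 240 minutes.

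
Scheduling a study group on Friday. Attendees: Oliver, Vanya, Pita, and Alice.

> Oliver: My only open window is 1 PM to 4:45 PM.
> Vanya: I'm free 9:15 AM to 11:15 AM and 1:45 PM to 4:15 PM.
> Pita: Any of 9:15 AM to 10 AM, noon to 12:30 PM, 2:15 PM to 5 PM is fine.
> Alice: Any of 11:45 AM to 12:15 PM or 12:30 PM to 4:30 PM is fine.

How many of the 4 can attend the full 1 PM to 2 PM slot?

2

Oliver and Alice can make the full 13:00-14:00 slot — that's 2.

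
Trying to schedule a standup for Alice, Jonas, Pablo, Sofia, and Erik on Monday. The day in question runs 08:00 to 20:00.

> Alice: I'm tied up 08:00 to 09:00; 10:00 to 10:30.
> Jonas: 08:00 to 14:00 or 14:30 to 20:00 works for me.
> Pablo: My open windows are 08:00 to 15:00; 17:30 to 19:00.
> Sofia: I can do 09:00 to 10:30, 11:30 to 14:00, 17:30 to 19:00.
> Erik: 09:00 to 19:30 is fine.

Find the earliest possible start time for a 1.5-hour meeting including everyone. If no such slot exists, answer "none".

Alice free: 09:00-10:00, 10:30-20:00 (invert busy blocks within the working day).
Jonas free: 08:00-14:00, 14:30-20:00.
Pablo free: 08:00-15:00, 17:30-19:00.
Sofia free: 09:00-10:30, 11:30-14:00, 17:30-19:00.
Erik free: 09:00-19:30.
Alice ∩ Jonas: 09:00-10:00, 10:30-14:00, 14:30-20:00.
Alice ∩ Jonas ∩ Pablo: 09:00-10:00, 10:30-14:00, 14:30-15:00, 17:30-19:00.
Alice ∩ Jonas ∩ Pablo ∩ Sofia: 09:00-10:00, 11:30-14:00, 17:30-19:00.
Alice ∩ Jonas ∩ Pablo ∩ Sofia ∩ Erik: 09:00-10:00, 11:30-14:00, 17:30-19:00.
The first common window of at least 90 minutes is 11:30-14:00, so the earliest start is 11:30.

11:30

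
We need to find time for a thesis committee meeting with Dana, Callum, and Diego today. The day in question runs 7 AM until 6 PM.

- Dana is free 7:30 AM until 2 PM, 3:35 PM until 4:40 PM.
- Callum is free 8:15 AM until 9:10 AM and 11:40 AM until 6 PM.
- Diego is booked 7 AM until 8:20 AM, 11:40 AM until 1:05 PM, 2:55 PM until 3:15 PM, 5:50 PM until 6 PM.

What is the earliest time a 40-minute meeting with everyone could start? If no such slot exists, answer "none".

Dana free: 07:30-14:00, 15:35-16:40.
Callum free: 08:15-09:10, 11:40-18:00.
Diego free: 08:20-11:40, 13:05-14:55, 15:15-17:50 (invert busy blocks within the working day).
Dana ∩ Callum: 08:15-09:10, 11:40-14:00, 15:35-16:40.
Dana ∩ Callum ∩ Diego: 08:20-09:10, 13:05-14:00, 15:35-16:40.
The first common window of at least 40 minutes is 08:20-09:10, so the earliest start is 08:20.

08:20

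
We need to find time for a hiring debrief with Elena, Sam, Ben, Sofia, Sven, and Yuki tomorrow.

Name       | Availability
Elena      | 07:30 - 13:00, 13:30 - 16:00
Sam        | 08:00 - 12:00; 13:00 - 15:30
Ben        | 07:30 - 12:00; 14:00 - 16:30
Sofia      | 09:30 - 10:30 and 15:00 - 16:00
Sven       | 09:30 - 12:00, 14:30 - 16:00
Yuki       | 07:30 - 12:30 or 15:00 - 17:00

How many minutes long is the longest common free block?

60

Elena ∩ Sam: 08:00-12:00, 13:30-15:30.
Elena ∩ Sam ∩ Ben: 08:00-12:00, 14:00-15:30.
Elena ∩ Sam ∩ Ben ∩ Sofia: 09:30-10:30, 15:00-15:30.
Elena ∩ Sam ∩ Ben ∩ Sofia ∩ Sven: 09:30-10:30, 15:00-15:30.
Elena ∩ Sam ∩ Ben ∩ Sofia ∩ Sven ∩ Yuki: 09:30-10:30, 15:00-15:30.
The longest is 09:30-10:30 at 60 minutes.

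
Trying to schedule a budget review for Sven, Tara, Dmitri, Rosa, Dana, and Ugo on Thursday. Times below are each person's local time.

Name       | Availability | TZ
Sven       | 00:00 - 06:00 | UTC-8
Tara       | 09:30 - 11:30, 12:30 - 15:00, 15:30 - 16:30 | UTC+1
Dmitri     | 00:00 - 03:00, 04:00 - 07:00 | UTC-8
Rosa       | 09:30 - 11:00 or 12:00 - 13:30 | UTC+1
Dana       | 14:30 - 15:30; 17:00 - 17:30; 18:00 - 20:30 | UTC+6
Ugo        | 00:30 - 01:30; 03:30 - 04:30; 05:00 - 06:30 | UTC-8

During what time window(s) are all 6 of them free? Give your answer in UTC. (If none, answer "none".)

Sven in UTC: 08:00-14:00 (add 8h to convert from UTC-8).
Tara in UTC: 08:30-10:30, 11:30-14:00, 14:30-15:30 (subtract 1h to convert from UTC+1).
Dmitri in UTC: 08:00-11:00, 12:00-15:00 (add 8h to convert from UTC-8).
Rosa in UTC: 08:30-10:00, 11:00-12:30 (subtract 1h to convert from UTC+1).
Dana in UTC: 08:30-09:30, 11:00-11:30, 12:00-14:30 (subtract 6h to convert from UTC+6).
Ugo in UTC: 08:30-09:30, 11:30-12:30, 13:00-14:30 (add 8h to convert from UTC-8).
Sven ∩ Tara: 08:30-10:30, 11:30-14:00.
Sven ∩ Tara ∩ Dmitri: 08:30-10:30, 12:00-14:00.
Sven ∩ Tara ∩ Dmitri ∩ Rosa: 08:30-10:00, 12:00-12:30.
Sven ∩ Tara ∩ Dmitri ∩ Rosa ∩ Dana: 08:30-09:30, 12:00-12:30.
Sven ∩ Tara ∩ Dmitri ∩ Rosa ∩ Dana ∩ Ugo: 08:30-09:30, 12:00-12:30.
So the common availability across everyone is 08:30-09:30, 12:00-12:30.

08:30-09:30, 12:00-12:30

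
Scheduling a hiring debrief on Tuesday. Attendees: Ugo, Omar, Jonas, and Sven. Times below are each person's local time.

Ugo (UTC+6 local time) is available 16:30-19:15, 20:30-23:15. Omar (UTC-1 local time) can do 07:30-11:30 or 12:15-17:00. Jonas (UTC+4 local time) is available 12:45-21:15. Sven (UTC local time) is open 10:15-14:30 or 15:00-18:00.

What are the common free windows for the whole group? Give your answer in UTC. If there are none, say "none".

Ugo in UTC: 10:30-13:15, 14:30-17:15 (subtract 6h to convert from UTC+6).
Omar in UTC: 08:30-12:30, 13:15-18:00 (add 1h to convert from UTC-1).
Jonas in UTC: 08:45-17:15 (subtract 4h to convert from UTC+4).
Sven in UTC: 10:15-14:30, 15:00-18:00.
Ugo ∩ Omar: 10:30-12:30, 14:30-17:15.
Ugo ∩ Omar ∩ Jonas: 10:30-12:30, 14:30-17:15.
Ugo ∩ Omar ∩ Jonas ∩ Sven: 10:30-12:30, 15:00-17:15.

10:30-12:30, 15:00-17:15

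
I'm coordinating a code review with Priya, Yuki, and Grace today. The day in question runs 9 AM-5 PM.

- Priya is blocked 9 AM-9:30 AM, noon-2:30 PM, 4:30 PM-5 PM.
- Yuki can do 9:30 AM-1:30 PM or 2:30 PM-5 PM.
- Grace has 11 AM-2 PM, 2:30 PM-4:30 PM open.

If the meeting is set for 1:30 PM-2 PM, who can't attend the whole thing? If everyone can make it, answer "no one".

Priya free: 09:30-12:00, 14:30-16:30 (invert busy blocks within the working day).
Yuki free: 09:30-13:30, 14:30-17:00.
Grace free: 11:00-14:00, 14:30-16:30.
Priya: not fully free for 13:30-14:00. Yuki: not fully free for 13:30-14:00. Grace: free for 13:30-14:00.

Priya, Yuki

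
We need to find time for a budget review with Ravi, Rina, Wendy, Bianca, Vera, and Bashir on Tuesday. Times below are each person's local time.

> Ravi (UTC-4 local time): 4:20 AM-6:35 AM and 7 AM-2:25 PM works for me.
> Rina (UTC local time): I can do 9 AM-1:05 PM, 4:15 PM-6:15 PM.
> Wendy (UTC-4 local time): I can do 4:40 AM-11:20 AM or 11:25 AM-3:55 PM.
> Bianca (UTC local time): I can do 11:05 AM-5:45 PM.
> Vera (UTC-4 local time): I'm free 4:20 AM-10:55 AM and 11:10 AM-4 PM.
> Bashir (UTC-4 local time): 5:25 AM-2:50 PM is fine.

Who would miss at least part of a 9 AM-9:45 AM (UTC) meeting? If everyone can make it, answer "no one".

Ravi in UTC: 08:20-10:35, 11:00-18:25 (add 4h to convert from UTC-4).
Rina in UTC: 09:00-13:05, 16:15-18:15.
Wendy in UTC: 08:40-15:20, 15:25-19:55 (add 4h to convert from UTC-4).
Bianca in UTC: 11:05-17:45.
Vera in UTC: 08:20-14:55, 15:10-20:00 (add 4h to convert from UTC-4).
Bashir in UTC: 09:25-18:50 (add 4h to convert from UTC-4).
Ravi: free for 09:00-09:45. Rina: free for 09:00-09:45. Wendy: free for 09:00-09:45. Bianca: not fully free for 09:00-09:45. Vera: free for 09:00-09:45. Bashir: not fully free for 09:00-09:45.

Bashir, Bianca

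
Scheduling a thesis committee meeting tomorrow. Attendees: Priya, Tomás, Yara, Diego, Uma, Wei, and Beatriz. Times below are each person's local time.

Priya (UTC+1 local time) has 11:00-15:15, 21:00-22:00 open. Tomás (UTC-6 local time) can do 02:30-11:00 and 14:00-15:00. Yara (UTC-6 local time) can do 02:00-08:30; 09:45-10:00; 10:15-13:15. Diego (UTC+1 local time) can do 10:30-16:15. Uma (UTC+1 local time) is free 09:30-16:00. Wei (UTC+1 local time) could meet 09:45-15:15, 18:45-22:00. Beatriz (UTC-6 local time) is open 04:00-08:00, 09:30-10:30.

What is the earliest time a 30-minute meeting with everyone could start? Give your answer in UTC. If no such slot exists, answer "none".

Priya in UTC: 10:00-14:15, 20:00-21:00 (subtract 1h to convert from UTC+1).
Tomás in UTC: 08:30-17:00, 20:00-21:00 (add 6h to convert from UTC-6).
Yara in UTC: 08:00-14:30, 15:45-16:00, 16:15-19:15 (add 6h to convert from UTC-6).
Diego in UTC: 09:30-15:15 (subtract 1h to convert from UTC+1).
Uma in UTC: 08:30-15:00 (subtract 1h to convert from UTC+1).
Wei in UTC: 08:45-14:15, 17:45-21:00 (subtract 1h to convert from UTC+1).
Beatriz in UTC: 10:00-14:00, 15:30-16:30 (add 6h to convert from UTC-6).
Priya ∩ Tomás: 10:00-14:15, 20:00-21:00.
Priya ∩ Tomás ∩ Yara: 10:00-14:15.
Priya ∩ Tomás ∩ Yara ∩ Diego: 10:00-14:15.
Priya ∩ Tomás ∩ Yara ∩ Diego ∩ Uma: 10:00-14:15.
Priya ∩ Tomás ∩ Yara ∩ Diego ∩ Uma ∩ Wei: 10:00-14:15.
Priya ∩ Tomás ∩ Yara ∩ Diego ∩ Uma ∩ Wei ∩ Beatriz: 10:00-14:00.
The first common window of at least 30 minutes is 10:00-14:00, so the earliest start is 10:00.

10:00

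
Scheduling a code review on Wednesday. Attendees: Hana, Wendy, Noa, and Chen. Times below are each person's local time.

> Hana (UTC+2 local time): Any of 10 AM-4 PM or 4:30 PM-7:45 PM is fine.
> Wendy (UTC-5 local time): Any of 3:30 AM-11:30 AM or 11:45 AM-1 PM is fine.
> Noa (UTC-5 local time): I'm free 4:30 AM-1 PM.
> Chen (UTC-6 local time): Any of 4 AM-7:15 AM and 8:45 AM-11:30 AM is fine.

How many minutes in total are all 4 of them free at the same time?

Hana in UTC: 08:00-14:00, 14:30-17:45 (subtract 2h to convert from UTC+2).
Wendy in UTC: 08:30-16:30, 16:45-18:00 (add 5h to convert from UTC-5).
Noa in UTC: 09:30-18:00 (add 5h to convert from UTC-5).
Chen in UTC: 10:00-13:15, 14:45-17:30 (add 6h to convert from UTC-6).
Hana ∩ Wendy: 08:30-14:00, 14:30-16:30, 16:45-17:45.
Hana ∩ Wendy ∩ Noa: 09:30-14:00, 14:30-16:30, 16:45-17:45.
Hana ∩ Wendy ∩ Noa ∩ Chen: 10:00-13:15, 14:45-16:30, 16:45-17:30.
Those are the intersection windows.
Summing the common windows: 195 + 105 + 45 = 345 minutes.

345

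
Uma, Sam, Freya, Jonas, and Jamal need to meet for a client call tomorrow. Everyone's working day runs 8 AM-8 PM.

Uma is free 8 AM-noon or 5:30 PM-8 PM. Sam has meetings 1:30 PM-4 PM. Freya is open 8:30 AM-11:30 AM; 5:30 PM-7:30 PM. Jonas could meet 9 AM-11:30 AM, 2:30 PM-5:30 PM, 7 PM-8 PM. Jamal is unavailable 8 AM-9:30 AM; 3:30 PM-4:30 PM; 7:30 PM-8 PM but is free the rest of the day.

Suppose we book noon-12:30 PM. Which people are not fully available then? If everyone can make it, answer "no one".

Freya, Jonas, Uma

Uma free: 08:00-12:00, 17:30-20:00.
Sam free: 08:00-13:30, 16:00-20:00 (invert busy blocks within the working day).
Freya free: 08:30-11:30, 17:30-19:30.
Jonas free: 09:00-11:30, 14:30-17:30, 19:00-20:00.
Jamal free: 09:30-15:30, 16:30-19:30 (invert busy blocks within the working day).
Uma: not fully free for 12:00-12:30. Sam: free for 12:00-12:30. Freya: not fully free for 12:00-12:30. Jonas: not fully free for 12:00-12:30. Jamal: free for 12:00-12:30.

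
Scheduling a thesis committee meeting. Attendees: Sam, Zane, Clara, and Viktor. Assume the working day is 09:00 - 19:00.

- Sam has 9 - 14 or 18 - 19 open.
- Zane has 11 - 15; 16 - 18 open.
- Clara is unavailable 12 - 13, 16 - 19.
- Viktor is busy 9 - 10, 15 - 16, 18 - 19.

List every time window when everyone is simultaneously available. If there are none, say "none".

11:00-12:00, 13:00-14:00

Sam free: 09:00-14:00, 18:00-19:00.
Zane free: 11:00-15:00, 16:00-18:00.
Clara free: 09:00-12:00, 13:00-16:00 (invert busy blocks within the working day).
Viktor free: 10:00-15:00, 16:00-18:00 (invert busy blocks within the working day).
Sam ∩ Zane: 11:00-14:00.
Sam ∩ Zane ∩ Clara: 11:00-12:00, 13:00-14:00.
Sam ∩ Zane ∩ Clara ∩ Viktor: 11:00-12:00, 13:00-14:00.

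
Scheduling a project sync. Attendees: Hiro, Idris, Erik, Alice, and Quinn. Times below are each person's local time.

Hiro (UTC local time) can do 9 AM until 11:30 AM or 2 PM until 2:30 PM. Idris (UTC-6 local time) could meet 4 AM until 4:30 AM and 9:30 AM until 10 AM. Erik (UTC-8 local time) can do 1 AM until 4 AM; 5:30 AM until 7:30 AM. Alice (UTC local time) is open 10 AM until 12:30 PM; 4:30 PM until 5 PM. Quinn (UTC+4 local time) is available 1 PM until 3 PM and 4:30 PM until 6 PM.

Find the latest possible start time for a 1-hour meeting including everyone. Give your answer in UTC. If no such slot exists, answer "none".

none

Hiro in UTC: 09:00-11:30, 14:00-14:30.
Idris in UTC: 10:00-10:30, 15:30-16:00 (add 6h to convert from UTC-6).
Erik in UTC: 09:00-12:00, 13:30-15:30 (add 8h to convert from UTC-8).
Alice in UTC: 10:00-12:30, 16:30-17:00.
Quinn in UTC: 09:00-11:00, 12:30-14:00 (subtract 4h to convert from UTC+4).
Hiro ∩ Idris: 10:00-10:30.
Hiro ∩ Idris ∩ Erik: 10:00-10:30.
Hiro ∩ Idris ∩ Erik ∩ Alice: 10:00-10:30.
Hiro ∩ Idris ∩ Erik ∩ Alice ∩ Quinn: 10:00-10:30.
So the common availability across everyone is 10:00-10:30.
No common window is at least 60 minutes long.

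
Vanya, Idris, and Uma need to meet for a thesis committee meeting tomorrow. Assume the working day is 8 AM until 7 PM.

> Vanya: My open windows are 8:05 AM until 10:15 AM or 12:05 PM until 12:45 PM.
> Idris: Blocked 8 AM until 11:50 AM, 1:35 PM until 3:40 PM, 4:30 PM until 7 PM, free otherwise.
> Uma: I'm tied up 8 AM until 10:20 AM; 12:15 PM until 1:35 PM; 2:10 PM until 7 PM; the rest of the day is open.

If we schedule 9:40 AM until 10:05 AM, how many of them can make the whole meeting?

Vanya free: 08:05-10:15, 12:05-12:45.
Idris free: 11:50-13:35, 15:40-16:30 (invert busy blocks within the working day).
Uma free: 10:20-12:15, 13:35-14:10 (invert busy blocks within the working day).
Vanya can make the full 09:40-10:05 slot — that's 1.

1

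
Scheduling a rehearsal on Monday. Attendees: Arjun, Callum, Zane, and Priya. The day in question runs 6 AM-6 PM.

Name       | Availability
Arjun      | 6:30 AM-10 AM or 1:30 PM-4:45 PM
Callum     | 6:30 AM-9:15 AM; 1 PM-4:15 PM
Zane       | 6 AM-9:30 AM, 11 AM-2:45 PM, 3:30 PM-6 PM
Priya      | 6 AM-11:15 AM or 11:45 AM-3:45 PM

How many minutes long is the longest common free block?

165

Arjun ∩ Callum: 06:30-09:15, 13:30-16:15.
Arjun ∩ Callum ∩ Zane: 06:30-09:15, 13:30-14:45, 15:30-16:15.
Arjun ∩ Callum ∩ Zane ∩ Priya: 06:30-09:15, 13:30-14:45, 15:30-15:45.
The longest is 06:30-09:15 at 165 minutes.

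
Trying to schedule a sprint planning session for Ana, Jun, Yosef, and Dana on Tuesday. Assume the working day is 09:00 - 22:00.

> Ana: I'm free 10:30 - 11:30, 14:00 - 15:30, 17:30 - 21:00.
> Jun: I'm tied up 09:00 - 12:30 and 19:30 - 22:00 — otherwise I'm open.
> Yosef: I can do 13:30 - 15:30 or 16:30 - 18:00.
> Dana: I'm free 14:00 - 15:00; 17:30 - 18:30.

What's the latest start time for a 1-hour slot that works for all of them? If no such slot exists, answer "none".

Ana free: 10:30-11:30, 14:00-15:30, 17:30-21:00.
Jun free: 12:30-19:30 (invert busy blocks within the working day).
Yosef free: 13:30-15:30, 16:30-18:00.
Dana free: 14:00-15:00, 17:30-18:30.
Ana ∩ Jun: 14:00-15:30, 17:30-19:30.
Ana ∩ Jun ∩ Yosef: 14:00-15:30, 17:30-18:00.
Ana ∩ Jun ∩ Yosef ∩ Dana: 14:00-15:00, 17:30-18:00.
The last common window of at least 60 minutes is 14:00-15:00; a 60-minute meeting can start as late as 14:00 and still end by 15:00.

14:00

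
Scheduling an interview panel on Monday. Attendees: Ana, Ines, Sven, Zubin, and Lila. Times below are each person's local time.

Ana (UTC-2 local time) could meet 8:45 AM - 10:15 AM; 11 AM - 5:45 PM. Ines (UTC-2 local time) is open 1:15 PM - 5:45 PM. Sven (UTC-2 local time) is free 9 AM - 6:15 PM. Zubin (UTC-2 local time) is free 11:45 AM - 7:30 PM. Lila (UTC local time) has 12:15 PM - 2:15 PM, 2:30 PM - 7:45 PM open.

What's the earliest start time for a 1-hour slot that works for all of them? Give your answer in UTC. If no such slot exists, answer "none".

15:15

Ana in UTC: 10:45-12:15, 13:00-19:45 (add 2h to convert from UTC-2).
Ines in UTC: 15:15-19:45 (add 2h to convert from UTC-2).
Sven in UTC: 11:00-20:15 (add 2h to convert from UTC-2).
Zubin in UTC: 13:45-21:30 (add 2h to convert from UTC-2).
Lila in UTC: 12:15-14:15, 14:30-19:45.
Ana ∩ Ines: 15:15-19:45.
Ana ∩ Ines ∩ Sven: 15:15-19:45.
Ana ∩ Ines ∩ Sven ∩ Zubin: 15:15-19:45.
Ana ∩ Ines ∩ Sven ∩ Zubin ∩ Lila: 15:15-19:45.
So the common availability across everyone is 15:15-19:45.
The first common window of at least 60 minutes is 15:15-19:45, so the earliest start is 15:15.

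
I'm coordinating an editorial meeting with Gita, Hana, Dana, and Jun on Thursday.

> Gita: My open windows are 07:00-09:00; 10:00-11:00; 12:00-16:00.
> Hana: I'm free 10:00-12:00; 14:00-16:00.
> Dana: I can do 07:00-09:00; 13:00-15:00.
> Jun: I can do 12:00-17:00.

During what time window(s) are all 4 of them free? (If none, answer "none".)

14:00-15:00

Gita ∩ Hana: 10:00-11:00, 14:00-16:00.
Gita ∩ Hana ∩ Dana: 14:00-15:00.
Gita ∩ Hana ∩ Dana ∩ Jun: 14:00-15:00.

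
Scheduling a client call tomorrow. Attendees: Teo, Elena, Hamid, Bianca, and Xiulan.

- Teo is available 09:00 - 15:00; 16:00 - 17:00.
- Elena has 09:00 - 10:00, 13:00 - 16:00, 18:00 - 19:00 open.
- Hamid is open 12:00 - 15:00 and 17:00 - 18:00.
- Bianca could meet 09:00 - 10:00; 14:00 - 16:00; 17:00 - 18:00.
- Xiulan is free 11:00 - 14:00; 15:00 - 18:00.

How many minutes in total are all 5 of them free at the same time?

Teo ∩ Elena: 09:00-10:00, 13:00-15:00.
Teo ∩ Elena ∩ Hamid: 13:00-15:00.
Teo ∩ Elena ∩ Hamid ∩ Bianca: 14:00-15:00.
Teo ∩ Elena ∩ Hamid ∩ Bianca ∩ Xiulan: ∅.
There is no time when everyone is free.
There is no common window, so the total is 0 minutes.

0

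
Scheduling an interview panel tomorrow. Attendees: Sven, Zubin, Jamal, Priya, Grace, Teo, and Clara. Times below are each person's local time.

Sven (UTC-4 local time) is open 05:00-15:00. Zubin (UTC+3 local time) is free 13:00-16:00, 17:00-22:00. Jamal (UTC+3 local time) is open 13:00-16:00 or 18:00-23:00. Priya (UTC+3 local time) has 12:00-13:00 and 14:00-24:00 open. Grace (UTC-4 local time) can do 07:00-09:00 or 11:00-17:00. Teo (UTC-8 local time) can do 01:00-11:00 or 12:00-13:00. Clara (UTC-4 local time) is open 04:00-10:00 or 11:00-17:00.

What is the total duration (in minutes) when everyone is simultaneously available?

360

Sven in UTC: 09:00-19:00 (add 4h to convert from UTC-4).
Zubin in UTC: 10:00-13:00, 14:00-19:00 (subtract 3h to convert from UTC+3).
Jamal in UTC: 10:00-13:00, 15:00-20:00 (subtract 3h to convert from UTC+3).
Priya in UTC: 09:00-10:00, 11:00-21:00 (subtract 3h to convert from UTC+3).
Grace in UTC: 11:00-13:00, 15:00-21:00 (add 4h to convert from UTC-4).
Teo in UTC: 09:00-19:00, 20:00-21:00 (add 8h to convert from UTC-8).
Clara in UTC: 08:00-14:00, 15:00-21:00 (add 4h to convert from UTC-4).
Sven ∩ Zubin: 10:00-13:00, 14:00-19:00.
Sven ∩ Zubin ∩ Jamal: 10:00-13:00, 15:00-19:00.
Sven ∩ Zubin ∩ Jamal ∩ Priya: 11:00-13:00, 15:00-19:00.
Sven ∩ Zubin ∩ Jamal ∩ Priya ∩ Grace: 11:00-13:00, 15:00-19:00.
Sven ∩ Zubin ∩ Jamal ∩ Priya ∩ Grace ∩ Teo: 11:00-13:00, 15:00-19:00.
Sven ∩ Zubin ∩ Jamal ∩ Priya ∩ Grace ∩ Teo ∩ Clara: 11:00-13:00, 15:00-19:00.
Those are the intersection windows.
Summing the common windows: 120 + 240 = 360 minutes.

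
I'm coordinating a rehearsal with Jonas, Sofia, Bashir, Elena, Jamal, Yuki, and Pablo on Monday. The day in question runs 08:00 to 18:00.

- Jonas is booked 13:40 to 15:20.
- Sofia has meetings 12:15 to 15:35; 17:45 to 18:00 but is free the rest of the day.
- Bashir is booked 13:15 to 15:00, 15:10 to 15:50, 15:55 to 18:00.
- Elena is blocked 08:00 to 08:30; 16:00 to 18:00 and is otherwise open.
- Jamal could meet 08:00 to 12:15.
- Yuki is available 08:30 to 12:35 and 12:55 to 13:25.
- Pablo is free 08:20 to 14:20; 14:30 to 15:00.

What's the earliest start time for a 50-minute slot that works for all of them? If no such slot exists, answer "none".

Jonas free: 08:00-13:40, 15:20-18:00 (invert busy blocks within the working day).
Sofia free: 08:00-12:15, 15:35-17:45 (invert busy blocks within the working day).
Bashir free: 08:00-13:15, 15:00-15:10, 15:50-15:55 (invert busy blocks within the working day).
Elena free: 08:30-16:00 (invert busy blocks within the working day).
Jamal free: 08:00-12:15.
Yuki free: 08:30-12:35, 12:55-13:25.
Pablo free: 08:20-14:20, 14:30-15:00.
Jonas ∩ Sofia: 08:00-12:15, 15:35-17:45.
Jonas ∩ Sofia ∩ Bashir: 08:00-12:15, 15:50-15:55.
Jonas ∩ Sofia ∩ Bashir ∩ Elena: 08:30-12:15, 15:50-15:55.
Jonas ∩ Sofia ∩ Bashir ∩ Elena ∩ Jamal: 08:30-12:15.
Jonas ∩ Sofia ∩ Bashir ∩ Elena ∩ Jamal ∩ Yuki: 08:30-12:15.
Jonas ∩ Sofia ∩ Bashir ∩ Elena ∩ Jamal ∩ Yuki ∩ Pablo: 08:30-12:15.
The first common window of at least 50 minutes is 08:30-12:15, so the earliest start is 08:30.

08:30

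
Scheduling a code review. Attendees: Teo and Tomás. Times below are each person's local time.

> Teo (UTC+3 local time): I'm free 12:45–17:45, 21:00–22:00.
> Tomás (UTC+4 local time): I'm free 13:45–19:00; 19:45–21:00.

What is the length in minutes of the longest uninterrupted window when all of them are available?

300

Teo in UTC: 09:45-14:45, 18:00-19:00 (subtract 3h to convert from UTC+3).
Tomás in UTC: 09:45-15:00, 15:45-17:00 (subtract 4h to convert from UTC+4).
Teo ∩ Tomás: 09:45-14:45.
The longest is 09:45-14:45 at 300 minutes.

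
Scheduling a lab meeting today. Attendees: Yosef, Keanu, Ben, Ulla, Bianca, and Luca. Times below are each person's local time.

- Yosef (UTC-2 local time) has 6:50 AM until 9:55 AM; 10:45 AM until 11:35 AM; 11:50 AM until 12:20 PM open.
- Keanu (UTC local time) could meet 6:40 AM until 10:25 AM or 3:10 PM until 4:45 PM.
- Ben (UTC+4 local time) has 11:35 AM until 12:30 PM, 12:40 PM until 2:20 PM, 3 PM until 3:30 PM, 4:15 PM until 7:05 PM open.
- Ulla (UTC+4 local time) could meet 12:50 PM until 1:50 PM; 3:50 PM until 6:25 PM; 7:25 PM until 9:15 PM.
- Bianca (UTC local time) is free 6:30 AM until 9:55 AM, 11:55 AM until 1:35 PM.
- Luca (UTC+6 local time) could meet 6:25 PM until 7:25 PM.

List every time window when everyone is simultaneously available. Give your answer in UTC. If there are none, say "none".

none

Yosef in UTC: 08:50-11:55, 12:45-13:35, 13:50-14:20 (add 2h to convert from UTC-2).
Keanu in UTC: 06:40-10:25, 15:10-16:45.
Ben in UTC: 07:35-08:30, 08:40-10:20, 11:00-11:30, 12:15-15:05 (subtract 4h to convert from UTC+4).
Ulla in UTC: 08:50-09:50, 11:50-14:25, 15:25-17:15 (subtract 4h to convert from UTC+4).
Bianca in UTC: 06:30-09:55, 11:55-13:35.
Luca in UTC: 12:25-13:25 (subtract 6h to convert from UTC+6).
Yosef ∩ Keanu: 08:50-10:25.
Yosef ∩ Keanu ∩ Ben: 08:50-10:20.
Yosef ∩ Keanu ∩ Ben ∩ Ulla: 08:50-09:50.
Yosef ∩ Keanu ∩ Ben ∩ Ulla ∩ Bianca: 08:50-09:50.
Yosef ∩ Keanu ∩ Ben ∩ Ulla ∩ Bianca ∩ Luca: ∅.
There is no time when everyone is free.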